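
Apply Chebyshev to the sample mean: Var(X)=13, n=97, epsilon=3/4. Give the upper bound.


Var(Xbar) = Var(X)/n = 13/97
Chebyshev: P(|Xbar-mu| >= 3/4) <= Var(Xbar)/(3/4)^2 = (13/97)/(9/16) = 208/873

208/873


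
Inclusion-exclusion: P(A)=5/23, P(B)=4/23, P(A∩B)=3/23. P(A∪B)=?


P(A∪B) = P(A) + P(B) - P(A∩B)
= 5/23 + 4/23 - 3/23 = 6/23

6/23


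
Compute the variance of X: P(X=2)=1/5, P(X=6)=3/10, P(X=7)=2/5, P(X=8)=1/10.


E[X] = 29/5, E[X^2] = 188/5
Var(X) = E[X^2] - (E[X])^2 = 188/5 - (29/5)^2 = 99/25

99/25


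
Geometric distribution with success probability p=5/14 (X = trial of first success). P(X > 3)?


P(X > 3) = P(first 3 trials all fail) = (1-p)^3 = (9/14)^3 = 729/2744

729/2744


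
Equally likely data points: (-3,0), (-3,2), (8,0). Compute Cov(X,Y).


E[X]=2/3, E[Y]=2/3, E[XY]=-2
Cov(X,Y) = E[XY] - E[X]E[Y] = -2 - 2/3*2/3 = -22/9

-22/9


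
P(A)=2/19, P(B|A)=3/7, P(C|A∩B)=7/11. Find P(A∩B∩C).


P(A∩B∩C) = P(A) * P(B|A) * P(C|A∩B)
= 2/19 * 3/7 * 7/11
= 6/133 * 7/11 = 6/209

6/209


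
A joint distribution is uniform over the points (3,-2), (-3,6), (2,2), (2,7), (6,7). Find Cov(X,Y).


E[X]=2, E[Y]=4, E[XY]=36/5
Cov(X,Y) = E[XY] - E[X]E[Y] = 36/5 - 2*4 = -4/5

-4/5


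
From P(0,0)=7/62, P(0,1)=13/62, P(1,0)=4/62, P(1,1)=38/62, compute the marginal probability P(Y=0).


P(Y=0) = P(0,0)+P(1,0) = 7/62 + 4/62 = 11/62

11/62


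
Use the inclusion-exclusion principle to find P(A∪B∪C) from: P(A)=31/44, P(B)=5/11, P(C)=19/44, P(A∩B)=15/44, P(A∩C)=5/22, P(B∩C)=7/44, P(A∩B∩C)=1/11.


P(A∪B∪C) = P(A)+P(B)+P(C) - P(AB)-P(AC)-P(BC) + P(ABC)
= 31/44+5/11+19/44 - 15/44-5/22-7/44 + 1/11
= 21/22

21/22


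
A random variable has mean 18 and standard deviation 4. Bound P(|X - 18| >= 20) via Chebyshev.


k = 20/4 = 5
Chebyshev: P(|X-mu| >= k*sigma) <= 1/k^2 = 1/5^2 = 1/25

1/25


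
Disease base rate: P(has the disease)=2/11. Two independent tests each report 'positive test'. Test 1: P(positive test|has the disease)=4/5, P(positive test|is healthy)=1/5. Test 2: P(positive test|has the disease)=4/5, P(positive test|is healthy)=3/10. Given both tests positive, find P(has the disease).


After test 1: P(+) = 4/5*2/11 + 1/5*9/11 = 17/55
P(B|+) = (8/55)/(17/55) = 8/17
After test 2 (use post1 as new prior): P(+) = 4/5*8/17 + 3/10*9/17 = 91/170
P(B|+,+) = (32/85)/(91/170) = 64/91

64/91


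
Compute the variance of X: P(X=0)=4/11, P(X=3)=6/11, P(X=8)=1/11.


E[X] = 26/11, E[X^2] = 118/11
Var(X) = E[X^2] - (E[X])^2 = 118/11 - (26/11)^2 = 622/121

622/121


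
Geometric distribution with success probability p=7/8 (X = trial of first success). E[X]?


For geometric (trials until first success), E[X] = 1/p = 1/(7/8) = 8/7

8/7


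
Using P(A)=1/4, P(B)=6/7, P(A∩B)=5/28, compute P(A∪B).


P(A∪B) = P(A) + P(B) - P(A∩B)
= 1/4 + 6/7 - 5/28 = 13/14

13/14


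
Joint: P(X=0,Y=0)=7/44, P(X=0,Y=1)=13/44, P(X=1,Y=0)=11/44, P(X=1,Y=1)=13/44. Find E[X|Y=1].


P(Y=1) = 26/44
E[X|Y=1] = (0*13 + 1*13)/26 = 13/26 = 1/2

1/2


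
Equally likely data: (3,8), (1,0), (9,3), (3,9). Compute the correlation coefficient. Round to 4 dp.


Cov(X,Y) = -0.5000, Var(X) = 9.0000, Var(Y) = 13.5000
rho = Cov/(sqrt(VarX)*sqrt(VarY)) = -0.0454

-0.0454


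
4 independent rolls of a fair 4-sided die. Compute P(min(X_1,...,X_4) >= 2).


P(min >= 2) = P(all X_i >= 2) = (P(X_1 >= 2))^4
= (3/4)^4 = 81/256

81/256


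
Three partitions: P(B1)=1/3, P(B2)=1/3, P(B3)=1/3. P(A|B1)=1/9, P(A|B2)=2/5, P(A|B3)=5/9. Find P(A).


P(A) = P(A|B1)P(B1) + P(A|B2)P(B2) + P(A|B3)P(B3)
= 1/9*1/3 + 2/5*1/3 + 5/9*1/3
= 1/27 + 2/15 + 5/27 = 16/45

16/45


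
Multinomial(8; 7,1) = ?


8! = 40320
Denominator: 7!=5040 * 1!=1
Coefficient = 40320 / 5040 = 8

8


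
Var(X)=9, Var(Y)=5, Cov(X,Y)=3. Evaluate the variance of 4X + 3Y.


Var(4X + 3Y) = 4^2*Var(X) + 3^2*Var(Y) + 2*4*3*Cov(X,Y)
= 16*9 + 9*5 + 24*3
= 144 + 45 + 72 = 261

261


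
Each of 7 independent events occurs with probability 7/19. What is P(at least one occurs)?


P(at least one) = 1 - P(none)
P(none) = (1 - 7/19)^7 = (12/19)^7 = 35831808/893871739
P(at least one) = 1 - 35831808/893871739 = 858039931/893871739

858039931/893871739


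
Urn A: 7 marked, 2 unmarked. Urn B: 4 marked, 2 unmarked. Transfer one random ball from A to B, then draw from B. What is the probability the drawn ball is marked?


P(transfer marked) = 7/9; P(transfer unmarked) = 2/9
If marked transferred: Urn II has 5 marked of 7, so P(marked|marked moved) = 5/7
If unmarked transferred: Urn II has 4 marked of 7, so P(marked|unmarked moved) = 4/7
By total probability: P(marked) = 7/9*5/7 + 2/9*4/7 = 43/63

43/63


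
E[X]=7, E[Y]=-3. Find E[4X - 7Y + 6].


E[4X - 7Y + 6] = 4*E[X] - 7*E[Y] + 6
= (4)*(7) + (-7)*(-3) + (6)
= 28 + 21 + 6 = 55

55


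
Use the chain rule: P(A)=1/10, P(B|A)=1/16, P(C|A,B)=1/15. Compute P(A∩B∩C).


P(A∩B∩C) = P(A) * P(B|A) * P(C|A∩B)
= 1/10 * 1/16 * 1/15
= 1/160 * 1/15 = 1/2400

1/2400


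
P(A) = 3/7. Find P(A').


P(A') = 1 - P(A) = 1 - 3/7 = 4/7

4/7


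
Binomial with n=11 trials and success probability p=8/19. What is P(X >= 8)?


P(X>=8) = P(X=8) + P(X=9) + P(X=10) + P(X=11)
= 3684528291840/116490258898219 + 893218979840/116490258898219 + 129922760704/116490258898219 + 8589934592/116490258898219
= 4716259966976/116490258898219

4716259966976/116490258898219


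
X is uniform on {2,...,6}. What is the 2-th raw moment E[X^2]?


E[X^2] = (1/5) * sum(x^2 for x=2..6)
= 90/5 = 18

18


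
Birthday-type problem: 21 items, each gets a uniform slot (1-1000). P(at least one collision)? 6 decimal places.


P(all different) = prod((1000-i)/1000 for i=0..20) = 0.809410
P(at least one match) = 1 - 0.809410 = 0.190590

0.190590


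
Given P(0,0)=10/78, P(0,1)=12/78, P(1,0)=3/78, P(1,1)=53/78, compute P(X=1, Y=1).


Read from table: P(X=1, Y=1) = 53/78

53/78


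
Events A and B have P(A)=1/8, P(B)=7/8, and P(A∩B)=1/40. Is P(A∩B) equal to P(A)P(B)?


P(A)*P(B) = 1/8*7/8 = 7/64
P(A∩B) = 1/40 != 7/64, so not independent

No, A and B are not independent


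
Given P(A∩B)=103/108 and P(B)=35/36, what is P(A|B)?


P(A|B) = P(A∩B)/P(B) = (103/108)/(105/108) = 103/105

103/105


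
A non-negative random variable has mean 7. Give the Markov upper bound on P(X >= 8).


Markov: P(X >= a) <= E[X]/a
P(X >= 8) <= 7/8

7/8


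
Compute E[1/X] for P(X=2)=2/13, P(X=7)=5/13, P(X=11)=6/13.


E[1/X] = sum(g(x)*P(x))
= 1/2*2/13 + 1/7*5/13 + 1/11*6/13
= 174/1001

174/1001


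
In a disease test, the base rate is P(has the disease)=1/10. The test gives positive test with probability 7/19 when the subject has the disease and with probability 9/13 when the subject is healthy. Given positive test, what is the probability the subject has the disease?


P(A) = P(A|B)P(B) + P(A|B')P(B') = 7/19*1/10 + 9/13*9/10 = 163/247
P(B|A) = P(A|B)P(B)/P(A) = (7/190)/(163/247) = 91/1630

91/1630


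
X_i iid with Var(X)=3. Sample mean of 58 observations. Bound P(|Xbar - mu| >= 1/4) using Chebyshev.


Var(Xbar) = Var(X)/n = 3/58
Chebyshev: P(|Xbar-mu| >= 1/4) <= Var(Xbar)/(1/4)^2 = (3/58)/(1/16) = 24/29

24/29


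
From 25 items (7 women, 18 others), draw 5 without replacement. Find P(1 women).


P(X=1) = C(7,1)*C(18,4) / C(25,5)
= 7*3060 / 53130
= 21420/53130 = 102/253

102/253


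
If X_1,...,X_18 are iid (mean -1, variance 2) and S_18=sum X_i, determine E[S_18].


E[S_n] = n*E[X_1] = 18*-1 = -18

-18


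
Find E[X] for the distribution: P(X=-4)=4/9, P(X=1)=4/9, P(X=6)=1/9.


E[X] = sum(x * P(x))
= -4*4/9 + 1*4/9 + 6*1/9
= -2/3

-2/3


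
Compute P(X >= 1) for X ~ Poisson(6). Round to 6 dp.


P(X>=1) = 1 - P(X<=0) = 1 - (e^(-6)*6^0/0!)
≈ 1 - 0.0024787522 = 0.9975212478
≈ 0.997521

0.997521


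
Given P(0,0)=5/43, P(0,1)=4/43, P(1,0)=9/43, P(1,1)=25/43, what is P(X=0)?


P(X=0) = P(0,0)+P(0,1) = 5/43 + 4/43 = 9/43

9/43


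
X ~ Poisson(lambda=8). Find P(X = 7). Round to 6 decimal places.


P(X=7) = e^(-8) * 8^7 / 7!
≈ 0.0003354626279 * 2097152 / 5040
≈ 0.139587

0.139587


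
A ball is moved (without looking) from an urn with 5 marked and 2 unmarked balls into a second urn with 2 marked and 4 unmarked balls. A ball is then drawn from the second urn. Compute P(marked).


P(transfer marked) = 5/7; P(transfer unmarked) = 2/7
If marked transferred: Urn II has 3 marked of 7, so P(marked|marked moved) = 3/7
If unmarked transferred: Urn II has 2 marked of 7, so P(marked|unmarked moved) = 2/7
By total probability: P(marked) = 5/7*3/7 + 2/7*2/7 = 19/49

19/49


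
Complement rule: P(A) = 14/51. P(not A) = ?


P(A') = 1 - P(A) = 1 - 14/51 = 37/51

37/51


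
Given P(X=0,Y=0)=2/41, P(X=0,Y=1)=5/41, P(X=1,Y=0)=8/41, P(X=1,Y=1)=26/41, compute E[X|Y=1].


P(Y=1) = 31/41
E[X|Y=1] = (0*5 + 1*26)/31 = 26/31

26/31


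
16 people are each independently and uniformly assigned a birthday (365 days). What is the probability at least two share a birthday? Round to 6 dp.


P(all different) = prod((365-i)/365 for i=0..15) = 0.716396
P(at least one match) = 1 - 0.716396 = 0.283604

0.283604


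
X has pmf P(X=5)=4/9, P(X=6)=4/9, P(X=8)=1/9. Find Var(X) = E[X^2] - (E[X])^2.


E[X] = 52/9, E[X^2] = 308/9
Var(X) = E[X^2] - (E[X])^2 = 308/9 - (52/9)^2 = 68/81

68/81


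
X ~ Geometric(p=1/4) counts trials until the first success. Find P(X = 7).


P(X=7) = (1-p)^6 * p = (3/4)^6 * 1/4
= 729/4096 * 1/4 = 729/16384

729/16384


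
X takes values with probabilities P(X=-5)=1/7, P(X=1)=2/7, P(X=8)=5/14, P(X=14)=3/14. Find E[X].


E[X] = sum(x * P(x))
= -5*1/7 + 1*2/7 + 8*5/14 + 14*3/14
= 38/7

38/7


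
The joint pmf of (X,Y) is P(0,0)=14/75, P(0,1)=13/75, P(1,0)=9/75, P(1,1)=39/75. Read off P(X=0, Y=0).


Read from table: P(X=0, Y=0) = 14/75

14/75


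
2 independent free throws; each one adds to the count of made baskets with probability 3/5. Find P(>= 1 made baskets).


P(at least one) = 1 - P(none)
P(none) = (1 - 3/5)^2 = (2/5)^2 = 4/25
P(at least one) = 1 - 4/25 = 21/25

21/25


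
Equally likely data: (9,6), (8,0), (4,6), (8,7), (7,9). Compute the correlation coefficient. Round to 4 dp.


Cov(X,Y) = -0.9200, Var(X) = 2.9600, Var(Y) = 9.0400
rho = Cov/(sqrt(VarX)*sqrt(VarY)) = -0.1779

-0.1779


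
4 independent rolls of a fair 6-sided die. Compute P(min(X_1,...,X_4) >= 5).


P(min >= 5) = P(all X_i >= 5) = (P(X_1 >= 5))^4
= (2/6)^4 = (1/3)^4 = 1/81

1/81


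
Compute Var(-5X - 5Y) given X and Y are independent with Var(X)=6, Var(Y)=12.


Independence => Cov(X,Y)=0
Var(-5X - 5Y) = (-5)^2*Var(X) + (-5)^2*Var(Y)
= 25*6 + 25*12 = 450

450


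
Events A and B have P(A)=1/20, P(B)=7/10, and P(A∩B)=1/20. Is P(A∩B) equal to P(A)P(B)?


P(A)*P(B) = 1/20*7/10 = 7/200
P(A∩B) = 1/20 != 7/200, so not independent

No, A and B are not independent


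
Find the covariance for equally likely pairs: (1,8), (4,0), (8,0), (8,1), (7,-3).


E[X]=28/5, E[Y]=6/5, E[XY]=-1
Cov(X,Y) = E[XY] - E[X]E[Y] = -1 - 28/5*6/5 = -193/25

-193/25


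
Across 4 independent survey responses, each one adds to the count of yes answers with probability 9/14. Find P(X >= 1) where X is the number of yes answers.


P(X>=1) = P(X=1) + P(X=2) + P(X=3) + P(X=4)
= 1125/9604 + 6075/19208 + 3645/9604 + 6561/38416
= 37791/38416

37791/38416


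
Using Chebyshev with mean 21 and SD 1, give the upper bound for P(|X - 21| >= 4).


k = 4/1 = 4
Chebyshev: P(|X-mu| >= k*sigma) <= 1/k^2 = 1/4^2 = 1/16

1/16


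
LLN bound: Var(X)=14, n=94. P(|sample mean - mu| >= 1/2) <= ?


Var(Xbar) = Var(X)/n = 14/94
Chebyshev: P(|Xbar-mu| >= 1/2) <= Var(Xbar)/(1/2)^2 = (7/47)/(1/4) = 28/47

28/47


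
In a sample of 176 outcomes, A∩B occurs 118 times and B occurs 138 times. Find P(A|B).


P(A|B) = P(A∩B)/P(B) = (118/176)/(138/176) = 118/138 = 59/69

59/69


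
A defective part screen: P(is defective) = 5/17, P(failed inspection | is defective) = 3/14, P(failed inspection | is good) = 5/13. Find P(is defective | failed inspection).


P(A) = P(A|B)P(B) + P(A|B')P(B') = 3/14*5/17 + 5/13*12/17 = 1035/3094
P(B|A) = P(A|B)P(B)/P(A) = (15/238)/(1035/3094) = 13/69

13/69


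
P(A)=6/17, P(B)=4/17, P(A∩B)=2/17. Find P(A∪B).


P(A∪B) = P(A) + P(B) - P(A∩B)
= 6/17 + 4/17 - 2/17 = 8/17

8/17


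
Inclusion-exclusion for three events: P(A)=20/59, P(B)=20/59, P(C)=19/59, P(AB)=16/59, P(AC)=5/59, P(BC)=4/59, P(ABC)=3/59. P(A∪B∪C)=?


P(A∪B∪C) = P(A)+P(B)+P(C) - P(AB)-P(AC)-P(BC) + P(ABC)
= 20/59+20/59+19/59 - 16/59-5/59-4/59 + 3/59
= 37/59

37/59


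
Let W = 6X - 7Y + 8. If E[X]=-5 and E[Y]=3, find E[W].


E[6X - 7Y + 8] = 6*E[X] - 7*E[Y] + 8
= (6)*(-5) + (-7)*(3) + (8)
= -30 - 21 + 8 = -43

-43


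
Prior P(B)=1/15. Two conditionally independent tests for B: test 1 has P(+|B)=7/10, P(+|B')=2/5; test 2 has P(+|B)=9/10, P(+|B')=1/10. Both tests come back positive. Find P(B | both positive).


After test 1: P(+) = 7/10*1/15 + 2/5*14/15 = 21/50
P(B|+) = (7/150)/(21/50) = 1/9
After test 2 (use post1 as new prior): P(+) = 9/10*1/9 + 1/10*8/9 = 17/90
P(B|+,+) = (1/10)/(17/90) = 9/17

9/17


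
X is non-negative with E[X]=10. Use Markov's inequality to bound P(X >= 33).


Markov: P(X >= a) <= E[X]/a
P(X >= 33) <= 10/33

10/33


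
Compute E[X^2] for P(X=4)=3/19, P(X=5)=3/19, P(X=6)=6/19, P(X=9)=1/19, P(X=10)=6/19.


E[X^2] = sum(g(x)*P(x))
= 16*3/19 + 25*3/19 + 36*6/19 + 81*1/19 + 100*6/19
= 1020/19

1020/19


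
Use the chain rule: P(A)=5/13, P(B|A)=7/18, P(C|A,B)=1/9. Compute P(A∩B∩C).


P(A∩B∩C) = P(A) * P(B|A) * P(C|A∩B)
= 5/13 * 7/18 * 1/9
= 35/234 * 1/9 = 35/2106

35/2106


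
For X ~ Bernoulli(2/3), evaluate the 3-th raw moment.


For Bernoulli: X in {0,1}
E[X^3] = 0^3*(1-2/3) + 1^3*2/3 = 2/3

2/3


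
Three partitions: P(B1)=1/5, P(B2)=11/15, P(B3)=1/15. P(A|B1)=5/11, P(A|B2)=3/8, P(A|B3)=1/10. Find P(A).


P(A) = P(A|B1)P(B1) + P(A|B2)P(B2) + P(A|B3)P(B3)
= 5/11*1/5 + 3/8*11/15 + 1/10*1/15
= 1/11 + 11/40 + 1/150 = 2459/6600

2459/6600


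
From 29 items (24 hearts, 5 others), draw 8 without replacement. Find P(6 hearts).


P(X=6) = C(24,6)*C(5,2) / C(29,8)
= 134596*10 / 4292145
= 1345960/4292145 = 1064/3393

1064/3393


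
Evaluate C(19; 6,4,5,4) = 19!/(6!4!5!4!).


19! = 121645100408832000
Denominator: 6!=720 * 4!=24 * 5!=120 * 4!=24
Coefficient = 121645100408832000 / 49766400 = 2444321880

2444321880


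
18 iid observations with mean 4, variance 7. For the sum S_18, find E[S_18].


E[S_n] = n*E[X_1] = 18*4 = 72

72


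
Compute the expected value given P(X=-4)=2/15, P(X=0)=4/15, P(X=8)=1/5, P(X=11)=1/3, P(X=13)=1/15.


E[X] = sum(x * P(x))
= -4*2/15 + 0*4/15 + 8*1/5 + 11*1/3 + 13*1/15
= 28/5

28/5


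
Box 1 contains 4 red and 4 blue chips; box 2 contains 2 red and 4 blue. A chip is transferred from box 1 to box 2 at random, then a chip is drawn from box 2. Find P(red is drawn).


P(transfer red) = 4/8 = 1/2; P(transfer blue) = 1/2
If red transferred: Urn II has 3 red of 7, so P(red|red moved) = 3/7
If blue transferred: Urn II has 2 red of 7, so P(red|blue moved) = 2/7
By total probability: P(red) = 1/2*3/7 + 1/2*2/7 = 5/14

5/14


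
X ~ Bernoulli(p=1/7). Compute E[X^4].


For Bernoulli: X in {0,1}
E[X^4] = 0^4*(1-1/7) + 1^4*1/7 = 1/7

1/7


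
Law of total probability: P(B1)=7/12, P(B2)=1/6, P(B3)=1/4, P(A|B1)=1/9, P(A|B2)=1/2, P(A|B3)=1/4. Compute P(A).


P(A) = P(A|B1)P(B1) + P(A|B2)P(B2) + P(A|B3)P(B3)
= 1/9*7/12 + 1/2*1/6 + 1/4*1/4
= 7/108 + 1/12 + 1/16 = 91/432

91/432


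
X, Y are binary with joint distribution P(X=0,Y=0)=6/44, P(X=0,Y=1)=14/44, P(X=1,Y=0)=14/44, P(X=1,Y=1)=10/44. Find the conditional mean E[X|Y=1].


P(Y=1) = 24/44
E[X|Y=1] = (0*14 + 1*10)/24 = 10/24 = 5/12

5/12


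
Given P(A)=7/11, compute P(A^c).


P(A') = 1 - P(A) = 1 - 7/11 = 4/11

4/11


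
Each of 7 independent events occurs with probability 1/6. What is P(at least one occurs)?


P(at least one) = 1 - P(none)
P(none) = (1 - 1/6)^7 = (5/6)^7 = 78125/279936
P(at least one) = 1 - 78125/279936 = 201811/279936

201811/279936


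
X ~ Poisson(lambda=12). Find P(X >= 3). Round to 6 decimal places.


P(X>=3) = 1 - P(X<=2) = 1 - (e^(-12)*12^0/0! + e^(-12)*12^1/1! + e^(-12)*12^2/2!)
≈ 1 - (0.0000061442 + 0.0000737305 + 0.0004423833)
= 1 - 0.0005222580 = 0.9994777420
≈ 0.999478

0.999478


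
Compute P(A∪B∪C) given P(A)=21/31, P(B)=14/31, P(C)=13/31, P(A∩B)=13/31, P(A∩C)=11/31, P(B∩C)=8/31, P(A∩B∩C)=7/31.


P(A∪B∪C) = P(A)+P(B)+P(C) - P(AB)-P(AC)-P(BC) + P(ABC)
= 21/31+14/31+13/31 - 13/31-11/31-8/31 + 7/31
= 23/31

23/31


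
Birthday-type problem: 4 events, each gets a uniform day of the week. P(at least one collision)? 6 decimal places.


P(all different) = prod((7-i)/7 for i=0..3) = 0.349854
P(at least one match) = 1 - 0.349854 = 0.650146

0.650146


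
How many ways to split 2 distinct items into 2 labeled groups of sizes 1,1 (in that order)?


2! = 2
Denominator: 1!=1 * 1!=1
Coefficient = 2 / 1 = 2

2


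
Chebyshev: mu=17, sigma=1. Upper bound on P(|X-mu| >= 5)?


k = 5/1 = 5
Chebyshev: P(|X-mu| >= k*sigma) <= 1/k^2 = 1/5^2 = 1/25

1/25


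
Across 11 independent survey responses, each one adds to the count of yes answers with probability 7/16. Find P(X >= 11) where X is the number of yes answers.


P(X>=11) = P(X=11)
= 1977326743/17592186044416
= 1977326743/17592186044416

1977326743/17592186044416


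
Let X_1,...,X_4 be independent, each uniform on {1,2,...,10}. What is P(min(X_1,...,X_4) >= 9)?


P(min >= 9) = P(all X_i >= 9) = (P(X_1 >= 9))^4
= (2/10)^4 = (1/5)^4 = 1/625

1/625


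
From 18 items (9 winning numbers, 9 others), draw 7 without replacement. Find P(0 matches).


P(X=0) = C(9,0)*C(9,7) / C(18,7)
= 1*36 / 31824
= 36/31824 = 1/884

1/884


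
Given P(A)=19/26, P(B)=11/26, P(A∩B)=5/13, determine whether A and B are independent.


P(A)*P(B) = 19/26*11/26 = 209/676
P(A∩B) = 5/13 != 209/676, so not independent

No, A and B are not independent


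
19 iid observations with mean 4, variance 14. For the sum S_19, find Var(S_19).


By independence, Var(S_n) = n*Var(X_1) = 19*14 = 266

266


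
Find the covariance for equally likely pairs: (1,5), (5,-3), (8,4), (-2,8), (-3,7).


E[X]=9/5, E[Y]=21/5, E[XY]=-3
Cov(X,Y) = E[XY] - E[X]E[Y] = -3 - 9/5*21/5 = -264/25

-264/25


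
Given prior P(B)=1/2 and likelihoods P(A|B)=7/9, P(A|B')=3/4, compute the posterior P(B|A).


P(A) = P(A|B)P(B) + P(A|B')P(B') = 7/9*1/2 + 3/4*1/2 = 55/72
P(B|A) = P(A|B)P(B)/P(A) = (7/18)/(55/72) = 28/55

28/55


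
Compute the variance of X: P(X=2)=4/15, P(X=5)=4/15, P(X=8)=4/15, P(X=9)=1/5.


E[X] = 29/5, E[X^2] = 41
Var(X) = E[X^2] - (E[X])^2 = 41 - (29/5)^2 = 184/25

184/25


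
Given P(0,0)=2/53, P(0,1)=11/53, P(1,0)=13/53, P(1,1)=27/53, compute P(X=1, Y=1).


Read from table: P(X=1, Y=1) = 27/53

27/53


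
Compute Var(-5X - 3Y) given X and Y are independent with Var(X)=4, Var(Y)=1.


Independence => Cov(X,Y)=0
Var(-5X - 3Y) = (-5)^2*Var(X) + (-3)^2*Var(Y)
= 25*4 + 9*1 = 109

109


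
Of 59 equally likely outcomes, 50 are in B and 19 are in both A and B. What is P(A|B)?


P(A|B) = P(A∩B)/P(B) = (19/59)/(50/59) = 19/50

19/50


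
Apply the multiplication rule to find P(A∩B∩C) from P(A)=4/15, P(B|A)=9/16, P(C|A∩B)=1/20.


P(A∩B∩C) = P(A) * P(B|A) * P(C|A∩B)
= 4/15 * 9/16 * 1/20
= 3/20 * 1/20 = 3/400

3/400


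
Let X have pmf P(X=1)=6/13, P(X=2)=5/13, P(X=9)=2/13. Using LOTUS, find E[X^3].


E[X^3] = sum(g(x)*P(x))
= 1*6/13 + 8*5/13 + 729*2/13
= 1504/13

1504/13


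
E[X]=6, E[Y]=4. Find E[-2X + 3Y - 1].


E[-2X + 3Y - 1] = -2*E[X] + 3*E[Y] - 1
= (-2)*(6) + (3)*(4) + (-1)
= -12 + 12 - 1 = -1

-1


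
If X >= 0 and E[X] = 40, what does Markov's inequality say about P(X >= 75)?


Markov: P(X >= a) <= E[X]/a
P(X >= 75) <= 40/75 = 8/15

8/15


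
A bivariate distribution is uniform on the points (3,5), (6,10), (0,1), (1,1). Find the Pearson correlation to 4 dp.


Cov(X,Y) = 8.3750, Var(X) = 5.2500, Var(Y) = 13.6875
rho = Cov/(sqrt(VarX)*sqrt(VarY)) = 0.9880

0.9880


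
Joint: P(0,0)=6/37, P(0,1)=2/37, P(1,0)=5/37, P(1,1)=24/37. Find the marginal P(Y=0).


P(Y=0) = P(0,0)+P(1,0) = 6/37 + 5/37 = 11/37

11/37


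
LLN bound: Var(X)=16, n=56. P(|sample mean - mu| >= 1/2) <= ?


Var(Xbar) = Var(X)/n = 16/56
Chebyshev: P(|Xbar-mu| >= 1/2) <= Var(Xbar)/(1/2)^2 = (2/7)/(1/4) = 8/7
Bound exceeds 1, so trivial bound: 1

1


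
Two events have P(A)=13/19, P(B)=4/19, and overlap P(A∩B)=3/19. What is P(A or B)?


P(A∪B) = P(A) + P(B) - P(A∩B)
= 13/19 + 4/19 - 3/19 = 14/19

14/19


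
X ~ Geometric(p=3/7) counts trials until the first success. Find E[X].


For geometric (trials until first success), E[X] = 1/p = 1/(3/7) = 7/3

7/3


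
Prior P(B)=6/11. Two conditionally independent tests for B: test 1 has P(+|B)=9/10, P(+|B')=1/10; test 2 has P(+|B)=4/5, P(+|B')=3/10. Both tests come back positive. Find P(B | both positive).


After test 1: P(+) = 9/10*6/11 + 1/10*5/11 = 59/110
P(B|+) = (27/55)/(59/110) = 54/59
After test 2 (use post1 as new prior): P(+) = 4/5*54/59 + 3/10*5/59 = 447/590
P(B|+,+) = (216/295)/(447/590) = 144/149

144/149


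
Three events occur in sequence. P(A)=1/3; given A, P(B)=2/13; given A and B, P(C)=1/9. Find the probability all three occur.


P(A∩B∩C) = P(A) * P(B|A) * P(C|A∩B)
= 1/3 * 2/13 * 1/9
= 2/39 * 1/9 = 2/351

2/351


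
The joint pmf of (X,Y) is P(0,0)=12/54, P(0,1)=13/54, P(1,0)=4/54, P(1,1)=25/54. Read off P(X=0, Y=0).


Read from table: P(X=0, Y=0) = 12/54 = 2/9

2/9


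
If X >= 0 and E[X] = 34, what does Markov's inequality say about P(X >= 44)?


Markov: P(X >= a) <= E[X]/a
P(X >= 44) <= 34/44 = 17/22

17/22


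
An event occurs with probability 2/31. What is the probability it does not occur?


P(A') = 1 - P(A) = 1 - 2/31 = 29/31

29/31


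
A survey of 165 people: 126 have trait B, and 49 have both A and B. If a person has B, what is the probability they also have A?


P(A|B) = P(A∩B)/P(B) = (49/165)/(126/165) = 49/126 = 7/18

7/18


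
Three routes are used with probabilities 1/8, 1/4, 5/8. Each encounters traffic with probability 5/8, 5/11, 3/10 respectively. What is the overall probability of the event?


P(A) = P(A|B1)P(B1) + P(A|B2)P(B2) + P(A|B3)P(B3)
= 5/8*1/8 + 5/11*1/4 + 3/10*5/8
= 5/64 + 5/44 + 3/16 = 267/704

267/704


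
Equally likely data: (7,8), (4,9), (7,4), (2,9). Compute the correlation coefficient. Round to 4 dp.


Cov(X,Y) = -3.0000, Var(X) = 4.5000, Var(Y) = 4.2500
rho = Cov/(sqrt(VarX)*sqrt(VarY)) = -0.6860

-0.6860


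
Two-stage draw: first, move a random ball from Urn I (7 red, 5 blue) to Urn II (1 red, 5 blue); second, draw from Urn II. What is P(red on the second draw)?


P(transfer red) = 7/12; P(transfer blue) = 5/12
If red transferred: Urn II has 2 red of 7, so P(red|red moved) = 2/7
If blue transferred: Urn II has 1 red of 7, so P(red|blue moved) = 1/7
By total probability: P(red) = 7/12*2/7 + 5/12*1/7 = 19/84

19/84


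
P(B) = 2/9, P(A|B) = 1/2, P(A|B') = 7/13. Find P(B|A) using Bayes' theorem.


P(A) = P(A|B)P(B) + P(A|B')P(B') = 1/2*2/9 + 7/13*7/9 = 62/117
P(B|A) = P(A|B)P(B)/P(A) = (1/9)/(62/117) = 13/62

13/62


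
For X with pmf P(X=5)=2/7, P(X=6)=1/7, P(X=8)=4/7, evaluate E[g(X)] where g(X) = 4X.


E[4X] = sum(g(x)*P(x))
= 20*2/7 + 24*1/7 + 32*4/7
= 192/7

192/7


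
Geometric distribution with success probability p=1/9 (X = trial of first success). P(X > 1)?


P(X > 1) = P(first 1 trials all fail) = (1-p)^1 = (8/9)^1 = 8/9

8/9


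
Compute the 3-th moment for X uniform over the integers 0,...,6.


E[X^3] = (1/7) * sum(x^3 for x=0..6)
= 441/7 = 63

63


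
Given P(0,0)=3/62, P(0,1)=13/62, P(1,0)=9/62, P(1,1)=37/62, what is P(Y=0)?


P(Y=0) = P(0,0)+P(1,0) = 3/62 + 9/62 = 12/62 = 6/31

6/31


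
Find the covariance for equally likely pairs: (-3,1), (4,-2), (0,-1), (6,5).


E[X]=7/4, E[Y]=3/4, E[XY]=19/4
Cov(X,Y) = E[XY] - E[X]E[Y] = 19/4 - 7/4*3/4 = 55/16

55/16


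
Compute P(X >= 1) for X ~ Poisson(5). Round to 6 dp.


P(X>=1) = 1 - P(X<=0) = 1 - (e^(-5)*5^0/0!)
≈ 1 - 0.0067379470 = 0.9932620530
≈ 0.993262

0.993262


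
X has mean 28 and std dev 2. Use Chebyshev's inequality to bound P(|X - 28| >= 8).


k = 8/2 = 4
Chebyshev: P(|X-mu| >= k*sigma) <= 1/k^2 = 1/4^2 = 1/16

1/16


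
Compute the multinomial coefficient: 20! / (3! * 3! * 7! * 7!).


20! = 2432902008176640000
Denominator: 3!=6 * 3!=6 * 7!=5040 * 7!=5040
Coefficient = 2432902008176640000 / 914457600 = 2660486400

2660486400


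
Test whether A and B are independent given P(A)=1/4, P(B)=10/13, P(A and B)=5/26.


P(A)*P(B) = 1/4*10/13 = 5/26
P(A∩B) = 5/26, which equals P(A)P(B), so independent

Yes, A and B are independent


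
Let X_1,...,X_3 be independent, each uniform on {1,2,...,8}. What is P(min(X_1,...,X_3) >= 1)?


P(min >= 1) = P(all X_i >= 1) = (P(X_1 >= 1))^3
= (8/8)^3 = 1^3 = 1

1


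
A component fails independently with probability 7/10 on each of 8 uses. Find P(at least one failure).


P(at least one) = 1 - P(none)
P(none) = (1 - 7/10)^8 = (3/10)^8 = 6561/100000000
P(at least one) = 1 - 6561/100000000 = 99993439/100000000

99993439/100000000


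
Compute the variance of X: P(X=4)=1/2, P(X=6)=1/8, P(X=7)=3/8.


E[X] = 43/8, E[X^2] = 247/8
Var(X) = E[X^2] - (E[X])^2 = 247/8 - (43/8)^2 = 127/64

127/64


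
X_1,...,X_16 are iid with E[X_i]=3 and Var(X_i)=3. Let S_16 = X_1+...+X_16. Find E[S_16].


E[S_n] = n*E[X_1] = 16*3 = 48

48


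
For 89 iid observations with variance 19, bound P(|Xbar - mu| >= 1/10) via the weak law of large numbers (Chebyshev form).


Var(Xbar) = Var(X)/n = 19/89
Chebyshev: P(|Xbar-mu| >= 1/10) <= Var(Xbar)/(1/10)^2 = (19/89)/(1/100) = 1900/89
Bound exceeds 1, so trivial bound: 1

1


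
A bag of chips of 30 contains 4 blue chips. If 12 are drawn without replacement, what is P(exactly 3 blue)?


P(X=3) = C(4,3)*C(26,9) / C(30,12)
= 4*3124550 / 86493225
= 12498200/86493225 = 88/609

88/609


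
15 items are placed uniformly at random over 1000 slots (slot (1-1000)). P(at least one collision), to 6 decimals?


P(all different) = prod((1000-i)/1000 for i=0..14) = 0.899864
P(at least one match) = 1 - 0.899864 = 0.100136

0.100136


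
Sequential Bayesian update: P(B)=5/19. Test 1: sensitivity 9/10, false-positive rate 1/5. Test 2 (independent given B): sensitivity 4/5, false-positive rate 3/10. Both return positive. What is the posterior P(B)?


After test 1: P(+) = 9/10*5/19 + 1/5*14/19 = 73/190
P(B|+) = (9/38)/(73/190) = 45/73
After test 2 (use post1 as new prior): P(+) = 4/5*45/73 + 3/10*28/73 = 222/365
P(B|+,+) = (36/73)/(222/365) = 30/37

30/37


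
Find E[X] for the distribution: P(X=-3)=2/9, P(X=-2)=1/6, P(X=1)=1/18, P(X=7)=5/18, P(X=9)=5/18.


E[X] = sum(x * P(x))
= -3*2/9 - 2*1/6 + 1*1/18 + 7*5/18 + 9*5/18
= 7/2

7/2


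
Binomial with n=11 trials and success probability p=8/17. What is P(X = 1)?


P(X=1) = C(11,1) * p^1 * (1-p)^10
= 11 * 8/17 * 3486784401/2015993900449
= 306837027288/34271896307633

306837027288/34271896307633


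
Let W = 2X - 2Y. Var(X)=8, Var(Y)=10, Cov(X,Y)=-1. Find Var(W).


Var(2X - 2Y) = 2^2*Var(X) + (-2)^2*Var(Y) + 2*2*(-2)*Cov(X,Y)
= 4*8 + 4*10 - 8*(-1)
= 32 + 40 + 8 = 80

80


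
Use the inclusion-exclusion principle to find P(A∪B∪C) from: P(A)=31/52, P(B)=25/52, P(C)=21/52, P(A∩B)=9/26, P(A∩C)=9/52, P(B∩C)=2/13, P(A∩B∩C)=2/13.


P(A∪B∪C) = P(A)+P(B)+P(C) - P(AB)-P(AC)-P(BC) + P(ABC)
= 31/52+25/52+21/52 - 9/26-9/52-2/13 + 2/13
= 25/26

25/26


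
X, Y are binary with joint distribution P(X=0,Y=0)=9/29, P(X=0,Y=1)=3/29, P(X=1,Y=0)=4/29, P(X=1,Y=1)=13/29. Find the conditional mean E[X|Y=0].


P(Y=0) = 13/29
E[X|Y=0] = (0*9 + 1*4)/13 = 4/13

4/13


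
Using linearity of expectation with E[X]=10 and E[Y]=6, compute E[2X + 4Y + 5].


E[2X + 4Y + 5] = 2*E[X] + 4*E[Y] + 5
= (2)*(10) + (4)*(6) + (5)
= 20 + 24 + 5 = 49

49


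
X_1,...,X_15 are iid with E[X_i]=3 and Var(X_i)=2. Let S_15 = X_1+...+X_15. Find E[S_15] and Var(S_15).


E[S_n] = n*mu = 15*3 = 45
Var(S_n) = n*sigma^2 = 15*2 = 30

E[S_15]=45, Var(S_15)=30


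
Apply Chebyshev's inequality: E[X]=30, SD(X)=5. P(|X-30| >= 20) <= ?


k = 20/5 = 4
Chebyshev: P(|X-mu| >= k*sigma) <= 1/k^2 = 1/4^2 = 1/16

1/16


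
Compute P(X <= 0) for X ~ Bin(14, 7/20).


P(X<=0) = P(X=0)
= 3937376385699289/1638400000000000000
= 3937376385699289/1638400000000000000

3937376385699289/1638400000000000000


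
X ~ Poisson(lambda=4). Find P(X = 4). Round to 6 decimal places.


P(X=4) = e^(-4) * 4^4 / 4!
≈ 0.01831563889 * 256 / 24
≈ 0.195367

0.195367


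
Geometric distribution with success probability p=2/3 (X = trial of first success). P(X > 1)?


P(X > 1) = P(first 1 trials all fail) = (1-p)^1 = (1/3)^1 = 1/3

1/3


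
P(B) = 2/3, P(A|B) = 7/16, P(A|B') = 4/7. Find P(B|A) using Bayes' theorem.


P(A) = P(A|B)P(B) + P(A|B')P(B') = 7/16*2/3 + 4/7*1/3 = 27/56
P(B|A) = P(A|B)P(B)/P(A) = (7/24)/(27/56) = 49/81

49/81


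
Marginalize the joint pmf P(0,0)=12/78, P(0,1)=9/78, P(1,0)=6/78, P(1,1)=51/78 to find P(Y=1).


P(Y=1) = P(0,1)+P(1,1) = 9/78 + 51/78 = 60/78 = 10/13

10/13


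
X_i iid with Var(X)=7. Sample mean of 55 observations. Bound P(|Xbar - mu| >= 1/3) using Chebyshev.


Var(Xbar) = Var(X)/n = 7/55
Chebyshev: P(|Xbar-mu| >= 1/3) <= Var(Xbar)/(1/3)^2 = (7/55)/(1/9) = 63/55
Bound exceeds 1, so trivial bound: 1

1


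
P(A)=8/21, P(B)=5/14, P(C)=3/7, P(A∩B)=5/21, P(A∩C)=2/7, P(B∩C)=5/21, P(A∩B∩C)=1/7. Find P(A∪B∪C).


P(A∪B∪C) = P(A)+P(B)+P(C) - P(AB)-P(AC)-P(BC) + P(ABC)
= 8/21+5/14+3/7 - 5/21-2/7-5/21 + 1/7
= 23/42

23/42


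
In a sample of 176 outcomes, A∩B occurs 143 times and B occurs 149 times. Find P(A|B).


P(A|B) = P(A∩B)/P(B) = (143/176)/(149/176) = 143/149

143/149


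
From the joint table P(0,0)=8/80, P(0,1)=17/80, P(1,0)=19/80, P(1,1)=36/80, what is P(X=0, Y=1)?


Read from table: P(X=0, Y=1) = 17/80

17/80


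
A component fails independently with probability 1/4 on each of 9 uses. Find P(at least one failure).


P(at least one) = 1 - P(none)
P(none) = (1 - 1/4)^9 = (3/4)^9 = 19683/262144
P(at least one) = 1 - 19683/262144 = 242461/262144

242461/262144


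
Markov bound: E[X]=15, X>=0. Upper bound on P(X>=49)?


Markov: P(X >= a) <= E[X]/a
P(X >= 49) <= 15/49

15/49


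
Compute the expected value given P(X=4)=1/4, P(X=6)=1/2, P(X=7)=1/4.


E[X] = sum(x * P(x))
= 4*1/4 + 6*1/2 + 7*1/4
= 23/4

23/4


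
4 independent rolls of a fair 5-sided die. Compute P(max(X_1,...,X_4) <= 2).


P(max <= 2) = P(all X_i <= 2) = (P(X_1 <= 2))^4
= (2/5)^4 = 16/625

16/625


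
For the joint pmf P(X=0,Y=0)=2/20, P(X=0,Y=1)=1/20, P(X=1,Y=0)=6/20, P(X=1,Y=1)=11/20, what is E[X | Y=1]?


P(Y=1) = 12/20
E[X|Y=1] = (0*1 + 1*11)/12 = 11/12

11/12


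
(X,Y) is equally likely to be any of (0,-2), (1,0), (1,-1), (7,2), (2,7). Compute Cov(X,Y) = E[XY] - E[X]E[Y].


E[X]=11/5, E[Y]=6/5, E[XY]=27/5
Cov(X,Y) = E[XY] - E[X]E[Y] = 27/5 - 11/5*6/5 = 69/25

69/25


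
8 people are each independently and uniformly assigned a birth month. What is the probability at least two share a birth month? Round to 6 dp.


P(all different) = prod((12-i)/12 for i=0..7) = 0.046417
P(at least one match) = 1 - 0.046417 = 0.953583

0.953583


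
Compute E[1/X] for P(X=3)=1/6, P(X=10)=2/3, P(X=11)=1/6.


E[1/X] = sum(g(x)*P(x))
= 1/3*1/6 + 1/10*2/3 + 1/11*1/6
= 68/495

68/495


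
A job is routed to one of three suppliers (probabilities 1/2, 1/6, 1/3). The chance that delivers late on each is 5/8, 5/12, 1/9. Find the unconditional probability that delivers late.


P(A) = P(A|B1)P(B1) + P(A|B2)P(B2) + P(A|B3)P(B3)
= 5/8*1/2 + 5/12*1/6 + 1/9*1/3
= 5/16 + 5/72 + 1/27 = 181/432

181/432


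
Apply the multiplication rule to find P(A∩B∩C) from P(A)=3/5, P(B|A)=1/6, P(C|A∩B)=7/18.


P(A∩B∩C) = P(A) * P(B|A) * P(C|A∩B)
= 3/5 * 1/6 * 7/18
= 1/10 * 7/18 = 7/180

7/180


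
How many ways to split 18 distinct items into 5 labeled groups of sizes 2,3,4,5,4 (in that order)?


18! = 6402373705728000
Denominator: 2!=2 * 3!=6 * 4!=24 * 5!=120 * 4!=24
Coefficient = 6402373705728000 / 829440 = 7718911200

7718911200


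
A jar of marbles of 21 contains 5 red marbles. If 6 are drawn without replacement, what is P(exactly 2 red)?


P(X=2) = C(5,2)*C(16,4) / C(21,6)
= 10*1820 / 54264
= 18200/54264 = 325/969

325/969


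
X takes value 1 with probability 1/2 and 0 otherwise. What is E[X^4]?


For Bernoulli: X in {0,1}
E[X^4] = 0^4*(1-1/2) + 1^4*1/2 = 1/2

1/2


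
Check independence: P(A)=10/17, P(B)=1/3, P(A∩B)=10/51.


P(A)*P(B) = 10/17*1/3 = 10/51
P(A∩B) = 10/51, which equals P(A)P(B), so independent

Yes, A and B are independent


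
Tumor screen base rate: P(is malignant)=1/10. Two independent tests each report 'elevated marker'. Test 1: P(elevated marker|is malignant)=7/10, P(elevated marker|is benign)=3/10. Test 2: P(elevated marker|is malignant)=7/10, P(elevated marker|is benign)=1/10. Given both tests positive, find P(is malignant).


After test 1: P(+) = 7/10*1/10 + 3/10*9/10 = 17/50
P(B|+) = (7/100)/(17/50) = 7/34
After test 2 (use post1 as new prior): P(+) = 7/10*7/34 + 1/10*27/34 = 19/85
P(B|+,+) = (49/340)/(19/85) = 49/76

49/76


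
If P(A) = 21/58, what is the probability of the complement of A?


P(A') = 1 - P(A) = 1 - 21/58 = 37/58

37/58


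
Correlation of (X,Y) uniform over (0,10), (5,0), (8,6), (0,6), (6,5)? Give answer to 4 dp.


Cov(X,Y) = -4.9200, Var(X) = 10.5600, Var(Y) = 10.2400
rho = Cov/(sqrt(VarX)*sqrt(VarY)) = -0.4731

-0.4731


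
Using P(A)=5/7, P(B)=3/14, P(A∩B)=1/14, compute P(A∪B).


P(A∪B) = P(A) + P(B) - P(A∩B)
= 5/7 + 3/14 - 1/14 = 6/7

6/7


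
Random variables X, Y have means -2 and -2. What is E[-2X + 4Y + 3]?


E[-2X + 4Y + 3] = -2*E[X] + 4*E[Y] + 3
= (-2)*(-2) + (4)*(-2) + (3)
= 4 - 8 + 3 = -1

-1


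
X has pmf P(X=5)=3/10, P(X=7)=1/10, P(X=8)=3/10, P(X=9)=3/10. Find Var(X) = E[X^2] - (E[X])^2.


E[X] = 73/10, E[X^2] = 559/10
Var(X) = E[X^2] - (E[X])^2 = 559/10 - (73/10)^2 = 261/100

261/100


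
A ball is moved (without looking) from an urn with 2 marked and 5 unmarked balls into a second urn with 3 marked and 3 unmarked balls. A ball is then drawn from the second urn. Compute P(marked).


P(transfer marked) = 2/7; P(transfer unmarked) = 5/7
If marked transferred: Urn II has 4 marked of 7, so P(marked|marked moved) = 4/7
If unmarked transferred: Urn II has 3 marked of 7, so P(marked|unmarked moved) = 3/7
By total probability: P(marked) = 2/7*4/7 + 5/7*3/7 = 23/49

23/49


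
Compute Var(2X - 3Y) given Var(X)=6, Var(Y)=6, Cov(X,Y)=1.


Var(2X - 3Y) = 2^2*Var(X) + (-3)^2*Var(Y) + 2*2*(-3)*Cov(X,Y)
= 4*6 + 9*6 - 12*1
= 24 + 54 - 12 = 66

66


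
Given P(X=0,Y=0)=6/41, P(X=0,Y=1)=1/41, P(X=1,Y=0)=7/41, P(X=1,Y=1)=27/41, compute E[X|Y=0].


P(Y=0) = 13/41
E[X|Y=0] = (0*6 + 1*7)/13 = 7/13

7/13


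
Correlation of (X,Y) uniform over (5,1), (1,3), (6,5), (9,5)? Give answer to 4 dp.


Cov(X,Y) = 2.3750, Var(X) = 8.1875, Var(Y) = 2.7500
rho = Cov/(sqrt(VarX)*sqrt(VarY)) = 0.5005

0.5005


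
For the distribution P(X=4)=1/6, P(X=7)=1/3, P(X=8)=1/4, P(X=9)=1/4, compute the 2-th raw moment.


E[X^2] = sum(x^2 * P(x))
= 16*1/6 + 49*1/3 + 64*1/4 + 81*1/4
= 221/4

221/4


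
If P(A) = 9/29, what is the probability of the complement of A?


P(A') = 1 - P(A) = 1 - 9/29 = 20/29

20/29


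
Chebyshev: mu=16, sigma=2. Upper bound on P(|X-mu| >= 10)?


k = 10/2 = 5
Chebyshev: P(|X-mu| >= k*sigma) <= 1/k^2 = 1/5^2 = 1/25

1/25


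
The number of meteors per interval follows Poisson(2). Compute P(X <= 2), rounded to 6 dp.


P(X<=2) = e^(-2)*2^0/0! + e^(-2)*2^1/1! + e^(-2)*2^2/2!
≈ 0.1353352832 + 0.2706705665 + 0.2706705665
= 0.6766764162
≈ 0.676676

0.676676


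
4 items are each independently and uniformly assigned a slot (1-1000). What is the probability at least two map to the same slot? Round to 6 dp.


P(all different) = prod((1000-i)/1000 for i=0..3) = 0.994011
P(at least one match) = 1 - 0.994011 = 0.005989

0.005989


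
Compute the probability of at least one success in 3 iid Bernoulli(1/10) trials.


P(at least one) = 1 - P(none)
P(none) = (1 - 1/10)^3 = (9/10)^3 = 729/1000
P(at least one) = 1 - 729/1000 = 271/1000

271/1000


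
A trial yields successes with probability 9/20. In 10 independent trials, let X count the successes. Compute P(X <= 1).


P(X<=1) = P(X=0) + P(X=1)
= 25937424601/10240000000000 + 21221529219/1024000000000
= 238152716791/10240000000000

238152716791/10240000000000


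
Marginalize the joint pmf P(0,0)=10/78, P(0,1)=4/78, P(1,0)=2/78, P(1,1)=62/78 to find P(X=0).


P(X=0) = P(0,0)+P(0,1) = 10/78 + 4/78 = 14/78 = 7/39

7/39


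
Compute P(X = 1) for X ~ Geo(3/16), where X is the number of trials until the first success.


P(X=1) = (1-p)^0 * p = (13/16)^0 * 3/16
= 1 * 3/16 = 3/16

3/16


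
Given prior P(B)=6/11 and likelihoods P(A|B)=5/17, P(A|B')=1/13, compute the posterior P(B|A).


P(A) = P(A|B)P(B) + P(A|B')P(B') = 5/17*6/11 + 1/13*5/11 = 475/2431
P(B|A) = P(A|B)P(B)/P(A) = (30/187)/(475/2431) = 78/95

78/95


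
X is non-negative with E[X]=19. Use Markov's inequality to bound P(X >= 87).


Markov: P(X >= a) <= E[X]/a
P(X >= 87) <= 19/87

19/87


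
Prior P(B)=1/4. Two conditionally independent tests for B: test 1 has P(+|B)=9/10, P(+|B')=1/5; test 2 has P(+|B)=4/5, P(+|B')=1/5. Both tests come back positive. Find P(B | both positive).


After test 1: P(+) = 9/10*1/4 + 1/5*3/4 = 3/8
P(B|+) = (9/40)/(3/8) = 3/5
After test 2 (use post1 as new prior): P(+) = 4/5*3/5 + 1/5*2/5 = 14/25
P(B|+,+) = (12/25)/(14/25) = 6/7

6/7


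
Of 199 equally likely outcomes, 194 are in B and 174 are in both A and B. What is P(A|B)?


P(A|B) = P(A∩B)/P(B) = (174/199)/(194/199) = 174/194 = 87/97

87/97


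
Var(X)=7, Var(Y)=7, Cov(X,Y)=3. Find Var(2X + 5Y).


Var(2X + 5Y) = 2^2*Var(X) + 5^2*Var(Y) + 2*2*5*Cov(X,Y)
= 4*7 + 25*7 + 20*3
= 28 + 175 + 60 = 263

263


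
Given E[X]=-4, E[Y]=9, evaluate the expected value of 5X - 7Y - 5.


E[5X - 7Y - 5] = 5*E[X] - 7*E[Y] - 5
= (5)*(-4) + (-7)*(9) + (-5)
= -20 - 63 - 5 = -88

-88


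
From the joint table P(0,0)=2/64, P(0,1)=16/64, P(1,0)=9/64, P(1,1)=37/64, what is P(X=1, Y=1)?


Read from table: P(X=1, Y=1) = 37/64

37/64


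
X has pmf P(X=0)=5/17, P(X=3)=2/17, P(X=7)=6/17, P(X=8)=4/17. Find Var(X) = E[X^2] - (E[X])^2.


E[X] = 80/17, E[X^2] = 568/17
Var(X) = E[X^2] - (E[X])^2 = 568/17 - (80/17)^2 = 3256/289

3256/289


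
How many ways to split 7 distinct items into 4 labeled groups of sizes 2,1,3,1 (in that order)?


7! = 5040
Denominator: 2!=2 * 1!=1 * 3!=6 * 1!=1
Coefficient = 5040 / 12 = 420

420


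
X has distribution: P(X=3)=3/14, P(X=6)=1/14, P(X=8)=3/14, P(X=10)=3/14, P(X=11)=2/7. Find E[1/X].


E[1/X] = sum(g(x)*P(x))
= 1/3*3/14 + 1/6*1/14 + 1/8*3/14 + 1/10*3/14 + 1/11*2/7
= 2911/18480

2911/18480


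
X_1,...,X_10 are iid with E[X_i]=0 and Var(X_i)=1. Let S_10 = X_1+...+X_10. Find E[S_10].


E[S_n] = n*E[X_1] = 10*0 = 0

0


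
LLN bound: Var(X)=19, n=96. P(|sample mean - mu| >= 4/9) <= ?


Var(Xbar) = Var(X)/n = 19/96
Chebyshev: P(|Xbar-mu| >= 4/9) <= Var(Xbar)/(4/9)^2 = (19/96)/(16/81) = 513/512
Bound exceeds 1, so trivial bound: 1

1
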